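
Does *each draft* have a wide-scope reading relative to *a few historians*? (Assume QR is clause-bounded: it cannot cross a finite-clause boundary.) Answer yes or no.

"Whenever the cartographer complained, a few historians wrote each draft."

Although there is an adjunct clause, *each draft* is in the main clause, not inside the adjunct.
Ordinary QR to a clause-peripheral position gives the wide-scope LF for the lower DP.

Yes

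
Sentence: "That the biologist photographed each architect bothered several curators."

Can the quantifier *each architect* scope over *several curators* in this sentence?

*each architect* is embedded in the sentential subject *that the biologist photographed each architect*.
Sentential subjects are islands: a quantifier inside the subject clause cannot raise over the matrix predicate.
*each architect* > *several curators* would require crossing that boundary, which is illicit.

No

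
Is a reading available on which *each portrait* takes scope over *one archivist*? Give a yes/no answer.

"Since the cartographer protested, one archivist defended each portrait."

*each portrait* is a matrix argument; the adjunct is an island but the target quantifier is outside it.
Clause-internal QR can adjoin the lower DP above the subject, yielding the inverse reading.

Yes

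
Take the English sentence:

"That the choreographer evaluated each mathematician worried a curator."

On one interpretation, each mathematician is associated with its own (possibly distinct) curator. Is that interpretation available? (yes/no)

No

That reading corresponds to *each mathematician* > *a curator*.
The target quantifier *each mathematician* is part of the sentential subject *that the choreographer evaluated each mathematician*.
The Sentential Subject Constraint rules out raising the quantifier out of the that-clause subject.
There is no licit LF on which *each mathematician* c-commands *a curator*.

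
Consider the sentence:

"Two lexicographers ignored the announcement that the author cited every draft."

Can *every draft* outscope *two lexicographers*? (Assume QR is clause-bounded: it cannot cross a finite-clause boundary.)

Structurally, *every draft* is inside the complex NP *the announcement that the author cited every draft*.
A that-clause complement to a noun is an island; QR cannot cross the NP boundary.
*every draft* is confined to the island and cannot take scope over *two lexicographers*.

No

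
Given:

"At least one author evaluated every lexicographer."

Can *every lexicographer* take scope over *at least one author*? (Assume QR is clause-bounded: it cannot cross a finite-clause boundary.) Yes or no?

Both DPs are arguments of the same predicate; there is no clause or island boundary between them.
QR within a single clause is free, so the lower quantifier may take scope over the higher one.

Yes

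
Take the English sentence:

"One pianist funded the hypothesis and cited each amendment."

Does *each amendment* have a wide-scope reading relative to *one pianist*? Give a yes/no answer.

No

*each amendment* occurs within one conjunct of the coordinate structure (*cited each amendment*).
The Coordinate Structure Constraint blocks movement (including QR) out of a single conjunct.
So *each amendment* cannot raise high enough to outscope *one pianist*; only the surface ordering *one pianist* > *each amendment* is available.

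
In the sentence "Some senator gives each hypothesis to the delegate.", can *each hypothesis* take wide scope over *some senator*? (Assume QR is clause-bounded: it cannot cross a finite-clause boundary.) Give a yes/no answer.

Yes

Both DPs are arguments of the same predicate; there is no clause or island boundary between them.
Since no island is crossed, the inverse ordering is licensed alongside surface scope.
Both orderings are possible: *some senator* > *each hypothesis* and *each hypothesis* > *some senator*.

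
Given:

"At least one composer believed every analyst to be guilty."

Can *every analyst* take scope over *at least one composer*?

*every analyst* is an ECM subject; ECM complements are not islands, and the embedded quantifier may take matrix scope.
With no island boundary between them, the object can take inverse scope over the subject via ordinary QR within the clause.

Yes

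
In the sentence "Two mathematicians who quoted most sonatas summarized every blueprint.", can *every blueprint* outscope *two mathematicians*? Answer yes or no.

Although the sentence contains a relative clause (*who quoted most sonatas*), *every blueprint* is outside it, in the matrix VP.
With no island boundary between them, the object can take inverse scope over the subject via ordinary QR within the clause.

Yes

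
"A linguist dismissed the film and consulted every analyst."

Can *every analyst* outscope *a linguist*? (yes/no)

*every analyst* sits inside one conjunct of the coordinate structure (*consulted every analyst*).
The Coordinate Structure Constraint blocks movement (including QR) out of a single conjunct.
The inverse ordering *every analyst* > *a linguist* is therefore underivable.
(Only the surface reading survives: one fixed linguist with respect to all the relevant analysts.)

No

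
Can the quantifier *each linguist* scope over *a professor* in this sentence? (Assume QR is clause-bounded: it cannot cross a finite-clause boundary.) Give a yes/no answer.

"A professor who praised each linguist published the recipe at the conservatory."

*each linguist* sits inside the relative clause *who praised each linguist*.
A relative clause is a scope island — quantifier raising cannot cross its boundary.
*each linguist* > *a professor* would require crossing that boundary, which is illicit.
(Only the surface reading survives: one fixed professor with respect to all the relevant linguists.)

No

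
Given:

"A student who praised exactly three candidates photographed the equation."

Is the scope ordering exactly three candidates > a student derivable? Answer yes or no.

*exactly three candidates* sits inside the relative clause *who praised exactly three candidates*.
Quantifiers inside a relative clause are trapped there; the RC boundary blocks QR.
There is no licit LF on which *exactly three candidates* c-commands *a student*.

No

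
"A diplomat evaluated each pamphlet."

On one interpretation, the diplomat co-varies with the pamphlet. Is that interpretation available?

The paraphrase describes the scope ordering *each pamphlet* > *a diplomat*.
Both DPs are arguments of the same predicate; there is no clause or island boundary between them.
No island intervenes, so both surface and inverse scope are derivable.
Both orderings are possible: *a diplomat* > *each pamphlet* and *each pamphlet* > *a diplomat*.

Yes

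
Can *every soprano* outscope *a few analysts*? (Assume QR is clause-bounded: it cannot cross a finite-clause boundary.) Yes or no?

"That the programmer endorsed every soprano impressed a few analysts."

The target quantifier *every soprano* is part of the sentential subject *that the programmer endorsed every soprano*.
The Sentential Subject Constraint rules out raising the quantifier out of the that-clause subject.
The ordering *every soprano* > *a few analysts* is therefore underivable.

No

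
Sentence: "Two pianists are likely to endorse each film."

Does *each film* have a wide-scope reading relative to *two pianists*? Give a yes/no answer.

Yes

*each film* is the object of the infinitival complement of a raising predicate; raising infinitives are transparent for QR, so the two DPs are in effect clausemates.
No island intervenes, so both surface and inverse scope are derivable.
The sentence is scopally ambiguous between *two pianists* > *each film* and *each film* > *two pianists*.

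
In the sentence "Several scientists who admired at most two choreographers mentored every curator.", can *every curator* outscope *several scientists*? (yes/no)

Yes

The relative clause *who admired at most two choreographers* modifies *several scientists*, but *every curator* is not inside that relative clause — it is an argument of the matrix verb.
No island intervenes, so both surface and inverse scope are derivable.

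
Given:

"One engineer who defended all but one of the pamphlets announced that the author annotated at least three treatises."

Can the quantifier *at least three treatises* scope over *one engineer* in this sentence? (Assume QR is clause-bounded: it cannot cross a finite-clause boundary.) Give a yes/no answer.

*at least three treatises* occurs within the finite complement clause *that the author annotated at least three treatises*.
QR is clause-bounded, so the finite complement is a scope island for the embedded quantifier.
Hence only narrow scope for *at least three treatises* (under *one engineer*) survives.
(Only the surface reading survives: one fixed engineer with respect to all the relevant treatises.)

No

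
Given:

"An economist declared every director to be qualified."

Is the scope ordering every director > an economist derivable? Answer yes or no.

Yes

ECM infinitives lack a CP barrier, so *every director* can QR over the matrix subject *an economist*.
Since no island is crossed, the inverse ordering is licensed alongside surface scope.
The sentence is scopally ambiguous between *an economist* > *every director* and *every director* > *an economist*.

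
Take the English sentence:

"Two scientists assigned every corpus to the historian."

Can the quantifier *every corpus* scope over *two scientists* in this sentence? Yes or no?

*two scientists* and *every corpus* are co-arguments of the matrix verb, with nothing but a clause-internal boundary between them.
Nothing blocks QR of the lower DP to a position above the higher one, so inverse scope is available.
The sentence is scopally ambiguous between *two scientists* > *every corpus* and *every corpus* > *two scientists*.

Yes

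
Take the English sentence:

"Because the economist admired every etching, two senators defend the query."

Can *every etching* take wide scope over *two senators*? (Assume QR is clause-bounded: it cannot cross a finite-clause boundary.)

No

The target quantifier *every etching* is part of the adjunct clause *because the economist admired every etching*.
Adverbial clauses are not L-marked, so they are barriers for QR — the quantifier cannot escape the adjunct.
*every etching* > *two senators* would require crossing that boundary, which is illicit.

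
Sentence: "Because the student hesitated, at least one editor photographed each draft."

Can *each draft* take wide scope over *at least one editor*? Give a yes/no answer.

Yes

Neither queried DP is inside the adjunct, so the adjunct-island constraint does not apply.
QR within a single clause is free, so the lower quantifier may take scope over the higher one.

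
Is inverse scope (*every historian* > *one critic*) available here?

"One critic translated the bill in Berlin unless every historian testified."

No

*every historian* sits inside the adjunct clause *unless every historian testified*.
Adjuncts are opaque for quantifier raising; a quantifier in an adjunct stays inside it.
Hence only narrow scope for *every historian* (under *one critic*) survives.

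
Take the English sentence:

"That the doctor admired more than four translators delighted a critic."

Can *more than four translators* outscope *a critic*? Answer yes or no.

No

The DP *more than four translators* is contained in the sentential subject *that the doctor admired more than four translators*.
Subjects — clausal subjects included — are islands for extraction, and QR is no exception.
So the wide-scope reading for *more than four translators* is blocked.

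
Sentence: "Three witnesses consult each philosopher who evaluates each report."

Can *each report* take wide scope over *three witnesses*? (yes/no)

The target quantifier *each report* is part of the relative clause *who evaluates each report* modifying *each philosopher*.
Relative clauses block scope extraction: QR cannot target a position outside the modified NP.
So *each report* cannot raise high enough to outscope *three witnesses*; only the surface ordering *three witnesses* > *each report* is available.

No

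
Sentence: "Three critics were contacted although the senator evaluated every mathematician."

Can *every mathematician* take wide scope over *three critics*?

The target quantifier *every mathematician* is part of the adjunct clause *although the senator evaluated every mathematician*.
Since the clause is an adjunct (not a complement), the Adjunct Condition blocks QR across its edge.
So *every mathematician* cannot raise to a position above *three critics*.

No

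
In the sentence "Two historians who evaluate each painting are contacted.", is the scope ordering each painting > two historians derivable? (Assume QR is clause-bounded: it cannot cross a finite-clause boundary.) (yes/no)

The target quantifier *each painting* is part of the relative clause *who evaluate each painting*.
A relative clause is a scope island — quantifier raising cannot cross its boundary.
*each painting* is confined to the island and cannot take scope over *two historians*.

No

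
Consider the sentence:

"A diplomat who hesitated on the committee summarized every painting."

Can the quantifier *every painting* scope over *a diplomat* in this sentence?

Yes

The relative clause *who hesitated on the committee* modifies *a diplomat*, but *every painting* is not inside that relative clause — it is an argument of the matrix verb.
Clause-internal QR can adjoin the lower DP above the subject, yielding the inverse reading.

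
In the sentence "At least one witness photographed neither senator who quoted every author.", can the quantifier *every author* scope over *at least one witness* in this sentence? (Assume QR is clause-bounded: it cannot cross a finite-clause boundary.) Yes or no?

The DP *every author* is contained in the relative clause *who quoted every author* modifying *neither senator*.
Relative clauses are scope islands: a quantifier cannot QR out of a relative clause to take scope in the matrix clause.
There is no licit LF on which *every author* c-commands *at least one witness*.
(Only the surface reading survives: one fixed witness with respect to all the relevant authors.)

No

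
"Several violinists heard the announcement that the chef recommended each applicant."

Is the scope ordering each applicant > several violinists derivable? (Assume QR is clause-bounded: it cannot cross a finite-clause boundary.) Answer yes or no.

No

*each applicant* sits inside the complex NP *the announcement that the chef recommended each applicant*.
The complex NP is opaque for QR — the quantifier is frozen inside the noun's complement.
There is no licit LF on which *each applicant* c-commands *several violinists*.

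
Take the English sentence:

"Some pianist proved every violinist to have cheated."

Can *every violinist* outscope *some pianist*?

Yes

*every violinist* is an ECM subject; ECM complements are not islands, and the embedded quantifier may take matrix scope.
With no island boundary between them, the object can take inverse scope over the subject via ordinary QR within the clause.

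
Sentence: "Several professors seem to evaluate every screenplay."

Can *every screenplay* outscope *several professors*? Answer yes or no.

*every screenplay* is inside a raising infinitive, which is transparent to QR (no CP barrier), so it behaves as a matrix argument.
QR within a single clause is free, so the lower quantifier may take scope over the higher one.
Both orderings are possible: *several professors* > *every screenplay* and *every screenplay* > *several professors*.

Yes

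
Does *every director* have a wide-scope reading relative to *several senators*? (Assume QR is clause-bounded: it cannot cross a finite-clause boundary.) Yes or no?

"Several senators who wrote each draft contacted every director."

Although the sentence contains a relative clause (*who wrote each draft*), *every director* is outside it, in the matrix VP.
Ordinary QR to a clause-peripheral position gives the wide-scope LF for the lower DP.

Yes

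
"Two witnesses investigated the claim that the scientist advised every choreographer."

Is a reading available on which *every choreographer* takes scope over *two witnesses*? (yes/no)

*every choreographer* is embedded in the complex NP *the claim that the scientist advised every choreographer*.
The Complex NP Constraint bars QR out of the complement clause of a noun.
There is no licit LF on which *every choreographer* c-commands *two witnesses*.

No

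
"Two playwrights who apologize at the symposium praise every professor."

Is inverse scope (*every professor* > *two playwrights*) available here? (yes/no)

Yes

The relative clause *who apologize at the symposium* modifies *two playwrights*, but *every professor* is not inside that relative clause — it is an argument of the matrix verb.
With no island boundary between them, the object can take inverse scope over the subject via ordinary QR within the clause.
Both orderings are possible: *two playwrights* > *every professor* and *every professor* > *two playwrights*.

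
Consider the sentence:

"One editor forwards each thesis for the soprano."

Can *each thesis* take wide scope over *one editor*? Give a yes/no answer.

Yes

Both DPs are arguments of the same predicate; there is no clause or island boundary between them.
Clause-internal QR can adjoin the lower DP above the subject, yielding the inverse reading.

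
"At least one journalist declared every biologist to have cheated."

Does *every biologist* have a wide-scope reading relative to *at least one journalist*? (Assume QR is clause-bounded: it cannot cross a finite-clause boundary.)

The ECM infinitive is scope-transparent — *every biologist* is free to raise above *at least one journalist*.
No island intervenes, so both surface and inverse scope are derivable.

Yes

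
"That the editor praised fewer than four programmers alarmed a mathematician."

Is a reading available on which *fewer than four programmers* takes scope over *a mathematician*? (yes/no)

No

The target quantifier *fewer than four programmers* is part of the sentential subject *that the editor praised fewer than four programmers*.
The subject-island constraint blocks QR out of a clausal subject.
The ordering *fewer than four programmers* > *a mathematician* is therefore underivable.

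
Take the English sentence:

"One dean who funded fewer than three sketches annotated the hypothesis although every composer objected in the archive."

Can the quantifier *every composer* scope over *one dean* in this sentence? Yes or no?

Structurally, *every composer* is inside the adjunct clause *although every composer objected in the archive*.
The adjunct-island constraint bars QR out of an adverbial clause.
So *every composer* cannot raise to a position above *one dean*.
(Only the surface reading survives: one fixed dean with respect to all the relevant composers.)

No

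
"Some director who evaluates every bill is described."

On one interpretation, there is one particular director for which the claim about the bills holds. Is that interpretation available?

That reading corresponds to *some director* > *every bill*.
Surface scope (*some director* > *every bill*) is always derivable; islands only block QR, not in-situ interpretation.

Yes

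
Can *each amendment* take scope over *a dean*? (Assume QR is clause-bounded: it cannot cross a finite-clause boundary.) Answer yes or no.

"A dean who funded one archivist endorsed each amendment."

The relative clause *who funded one archivist* modifies *a dean*, but *each amendment* is not inside that relative clause — it is an argument of the matrix verb.
QR within a single clause is free, so the lower quantifier may take scope over the higher one.

Yes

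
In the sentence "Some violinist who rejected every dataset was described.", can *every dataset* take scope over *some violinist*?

*every dataset* sits inside the relative clause *who rejected every dataset*.
Relative clauses are scope islands: a quantifier cannot QR out of a relative clause to take scope in the matrix clause.
So *every dataset* cannot raise to a position above *some violinist*.

No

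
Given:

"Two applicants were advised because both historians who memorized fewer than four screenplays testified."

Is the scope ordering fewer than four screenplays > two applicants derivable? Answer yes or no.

No

The DP *fewer than four screenplays* is contained in the relative clause *who memorized fewer than four screenplays*, which is itself inside the adjunct *because both historians who memorized fewer than four screenplays testified*.
Even if one barrier were somehow void, the other would still block QR.
So the wide-scope reading for *fewer than four screenplays* is blocked.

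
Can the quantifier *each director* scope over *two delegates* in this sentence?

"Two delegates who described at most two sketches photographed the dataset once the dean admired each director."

Structurally, *each director* is inside the adjunct clause *once the dean admired each director*.
Adverbial clauses are not L-marked, so they are barriers for QR — the quantifier cannot escape the adjunct.
So *each director* cannot raise to a position above *two delegates*.

No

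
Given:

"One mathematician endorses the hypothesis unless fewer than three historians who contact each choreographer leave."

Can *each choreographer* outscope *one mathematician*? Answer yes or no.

No

*each choreographer* occurs within the relative clause *who contact each choreographer*, which is itself inside the adjunct *unless fewer than three historians who contact each choreographer leave*.
The quantifier would have to escape first the RC and then the adjunct — two independent island violations.
Hence only narrow scope for *each choreographer* (under *one mathematician*) survives.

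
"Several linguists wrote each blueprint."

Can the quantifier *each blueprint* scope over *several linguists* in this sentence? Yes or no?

Yes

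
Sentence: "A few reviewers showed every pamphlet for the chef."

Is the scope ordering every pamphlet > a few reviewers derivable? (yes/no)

Yes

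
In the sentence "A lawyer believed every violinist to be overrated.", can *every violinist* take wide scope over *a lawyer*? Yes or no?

Yes

The ECM infinitive is scope-transparent — *every violinist* is free to raise above *a lawyer*.
Since no island is crossed, the inverse ordering is licensed alongside surface scope.
The sentence is scopally ambiguous between *a lawyer* > *every violinist* and *every violinist* > *a lawyer*.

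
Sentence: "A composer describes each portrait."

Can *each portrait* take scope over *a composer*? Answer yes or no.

Yes

*each portrait* is the matrix object and *a composer* the matrix subject; the two are clausemates.
No island intervenes, so both surface and inverse scope are derivable.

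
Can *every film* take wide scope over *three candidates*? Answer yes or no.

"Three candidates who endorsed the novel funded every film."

Although the sentence contains a relative clause (*who endorsed the novel*), *every film* is outside it, in the matrix VP.
Ordinary QR to a clause-peripheral position gives the wide-scope LF for the lower DP.
The sentence is scopally ambiguous between *three candidates* > *every film* and *every film* > *three candidates*.

Yes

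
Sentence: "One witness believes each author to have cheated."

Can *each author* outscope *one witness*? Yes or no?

*each author* is an ECM subject; ECM complements are not islands, and the embedded quantifier may take matrix scope.
Nothing blocks QR of the lower DP to a position above the higher one, so inverse scope is available.

Yes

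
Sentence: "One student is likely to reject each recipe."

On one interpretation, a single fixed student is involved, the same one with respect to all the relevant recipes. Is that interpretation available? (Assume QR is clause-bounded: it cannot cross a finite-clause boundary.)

Yes

This is the *one student* > *each recipe* reading.
That is the surface-scope ordering, which is always one of the available readings — island constraints only ever restrict inverse scope.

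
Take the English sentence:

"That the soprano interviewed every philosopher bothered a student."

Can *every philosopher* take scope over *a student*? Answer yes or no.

No

The DP *every philosopher* is contained in the sentential subject *that the soprano interviewed every philosopher*.
Subjects — clausal subjects included — are islands for extraction, and QR is no exception.
The ordering *every philosopher* > *a student* is therefore underivable.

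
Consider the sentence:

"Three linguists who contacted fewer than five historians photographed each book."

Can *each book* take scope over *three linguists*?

*each book* sits in the matrix clause, not in the relative clause on *three linguists*.
Ordinary QR to a clause-peripheral position gives the wide-scope LF for the lower DP.

Yes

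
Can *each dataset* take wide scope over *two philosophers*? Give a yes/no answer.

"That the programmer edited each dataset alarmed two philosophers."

No

*each dataset* is embedded in the sentential subject *that the programmer edited each dataset*.
The subject-island constraint blocks QR out of a clausal subject.
So *each dataset* cannot raise to a position above *two philosophers*.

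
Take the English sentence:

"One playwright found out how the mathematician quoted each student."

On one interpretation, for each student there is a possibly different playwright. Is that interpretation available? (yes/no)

The paraphrase describes the scope ordering *each student* > *one playwright*.
The DP *each student* is contained in the embedded question *how the mathematician quoted each student*.
Embedded wh-clauses are opaque for QR, so the quantifier stays inside the question.
Hence only narrow scope for *each student* (under *one playwright*) survives.
(Only the surface reading survives: one fixed playwright with respect to all the relevant students.)

No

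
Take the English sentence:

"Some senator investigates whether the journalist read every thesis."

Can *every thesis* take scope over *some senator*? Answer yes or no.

No

*every thesis* is embedded in the embedded question *whether the journalist read every thesis*.
QR across an interrogative CP boundary is ruled out as a wh-island violation.
So *every thesis* cannot raise to a position above *some senator*.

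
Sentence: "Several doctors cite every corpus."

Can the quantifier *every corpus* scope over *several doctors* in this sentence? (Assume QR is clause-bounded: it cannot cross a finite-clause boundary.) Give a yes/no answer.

Yes

*every corpus* and *several doctors* are in the same minimal clause.
No island intervenes, so both surface and inverse scope are derivable.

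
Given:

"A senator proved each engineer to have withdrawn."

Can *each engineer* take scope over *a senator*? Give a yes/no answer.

Yes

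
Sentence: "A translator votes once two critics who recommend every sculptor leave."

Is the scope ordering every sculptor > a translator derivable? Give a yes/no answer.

No

The DP *every sculptor* is contained in the relative clause *who recommend every sculptor*, which is itself inside the adjunct *once two critics who recommend every sculptor leave*.
The quantifier would have to escape first the RC and then the adjunct — two independent island violations.
*every sculptor* > *a translator* would require crossing that boundary, which is illicit.
(Only the surface reading survives: one fixed translator with respect to all the relevant sculptors.)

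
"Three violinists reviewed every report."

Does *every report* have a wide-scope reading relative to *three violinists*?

Yes

*every report* and *three violinists* are in the same minimal clause.
QR within a single clause is free, so the lower quantifier may take scope over the higher one.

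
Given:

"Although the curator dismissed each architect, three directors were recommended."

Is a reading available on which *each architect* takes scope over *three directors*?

*each architect* occurs within the adjunct clause *although the curator dismissed each architect*.
Adverbial clauses are not L-marked, so they are barriers for QR — the quantifier cannot escape the adjunct.
*each architect* > *three directors* would require crossing that boundary, which is illicit.

No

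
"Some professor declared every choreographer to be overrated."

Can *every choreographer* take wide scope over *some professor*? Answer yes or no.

Yes

This is an ECM construction: *every choreographer* is the infinitival subject, Case-marked by the matrix verb, and the infinitive is transparent for QR.
With no island boundary between them, the object can take inverse scope over the subject via ordinary QR within the clause.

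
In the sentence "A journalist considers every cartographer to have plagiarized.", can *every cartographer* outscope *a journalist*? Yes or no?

Yes

The ECM infinitive is scope-transparent — *every cartographer* is free to raise above *a journalist*.
Nothing blocks QR of the lower DP to a position above the higher one, so inverse scope is available.
So *every cartographer* > *a journalist* is among the available readings.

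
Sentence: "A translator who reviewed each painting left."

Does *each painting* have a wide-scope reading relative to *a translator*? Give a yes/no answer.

No

The target quantifier *each painting* is part of the relative clause *who reviewed each painting*.
The relative clause forms an island for QR, so the quantifier is confined to the head noun's restrictor.
*each painting* > *a translator* would require crossing that boundary, which is illicit.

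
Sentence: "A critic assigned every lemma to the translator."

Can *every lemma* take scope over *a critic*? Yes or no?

Yes

*every lemma* and *a critic* are in the same minimal clause.
Clause-internal QR can adjoin the lower DP above the subject, yielding the inverse reading.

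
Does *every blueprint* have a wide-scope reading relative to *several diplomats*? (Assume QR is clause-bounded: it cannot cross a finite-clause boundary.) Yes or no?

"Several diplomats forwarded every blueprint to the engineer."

Yes

Both DPs are arguments of the same predicate; there is no clause or island boundary between them.
Clause-internal QR can adjoin the lower DP above the subject, yielding the inverse reading.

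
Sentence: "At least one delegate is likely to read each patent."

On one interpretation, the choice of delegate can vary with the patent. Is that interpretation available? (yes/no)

That reading corresponds to *each patent* > *at least one delegate*.
Raising constructions are monoclausal for scope purposes; *each patent* is not separated from *at least one delegate* by any island.
QR within a single clause is free, so the lower quantifier may take scope over the higher one.
Both orderings are possible: *at least one delegate* > *each patent* and *each patent* > *at least one delegate*.

Yes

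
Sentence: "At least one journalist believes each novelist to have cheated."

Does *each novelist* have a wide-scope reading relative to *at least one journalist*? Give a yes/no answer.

ECM infinitives lack a CP barrier, so *each novelist* can QR over the matrix subject *at least one journalist*.
Nothing blocks QR of the lower DP to a position above the higher one, so inverse scope is available.
Both orderings are possible: *at least one journalist* > *each novelist* and *each novelist* > *at least one journalist*.

Yes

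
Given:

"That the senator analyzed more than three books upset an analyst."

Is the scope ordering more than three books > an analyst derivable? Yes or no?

*more than three books* occurs within the sentential subject *that the senator analyzed more than three books*.
The Sentential Subject Constraint rules out raising the quantifier out of the that-clause subject.
So the wide-scope reading for *more than three books* is blocked.

No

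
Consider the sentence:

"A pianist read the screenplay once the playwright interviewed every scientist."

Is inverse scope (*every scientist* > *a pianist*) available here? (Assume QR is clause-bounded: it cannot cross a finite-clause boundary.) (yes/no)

No

Structurally, *every scientist* is inside the adjunct clause *once the playwright interviewed every scientist*.
The adjunct-island constraint bars QR out of an adverbial clause.
So the wide-scope reading for *every scientist* is blocked.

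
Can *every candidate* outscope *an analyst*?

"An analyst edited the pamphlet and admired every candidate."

*every candidate* occurs within one conjunct of the coordinate structure (*admired every candidate*).
Asymmetric QR out of one conjunct violates the Coordinate Structure Constraint.
So *every candidate* cannot raise high enough to outscope *an analyst*; only the surface ordering *an analyst* > *every candidate* is available.
(Only the surface reading survives: one fixed analyst with respect to all the relevant candidates.)

No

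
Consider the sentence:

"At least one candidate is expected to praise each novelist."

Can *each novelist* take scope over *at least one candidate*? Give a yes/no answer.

Yes

Infinitival complements of raising predicates do not block QR; *each novelist* and *at least one candidate* are effectively clausemates.
Since no island is crossed, the inverse ordering is licensed alongside surface scope.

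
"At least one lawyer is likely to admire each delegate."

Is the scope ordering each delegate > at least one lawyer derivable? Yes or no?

Yes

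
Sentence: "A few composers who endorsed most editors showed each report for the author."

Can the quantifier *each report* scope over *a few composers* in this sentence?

Yes

The relative clause *who endorsed most editors* modifies *a few composers*, but *each report* is not inside that relative clause — it is an argument of the matrix verb.
Since no island is crossed, the inverse ordering is licensed alongside surface scope.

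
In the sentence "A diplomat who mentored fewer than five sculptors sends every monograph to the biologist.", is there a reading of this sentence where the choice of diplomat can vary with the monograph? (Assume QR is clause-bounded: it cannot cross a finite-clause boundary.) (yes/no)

Yes

This is the *every monograph* > *a diplomat* reading.
*every monograph* is a matrix argument; only *a diplomat* is modified by the relative clause *who mentored fewer than five sculptors*, so the RC island is irrelevant to the target quantifier.
Ordinary QR to a clause-peripheral position gives the wide-scope LF for the lower DP.
The sentence is scopally ambiguous between *a diplomat* > *every monograph* and *every monograph* > *a diplomat*.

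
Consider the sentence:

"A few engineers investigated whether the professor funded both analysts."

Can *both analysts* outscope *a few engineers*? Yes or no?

*both analysts* occurs within the embedded question *whether the professor funded both analysts*.
QR across an interrogative CP boundary is ruled out as a wh-island violation.
*both analysts* > *a few engineers* would require crossing that boundary, which is illicit.

No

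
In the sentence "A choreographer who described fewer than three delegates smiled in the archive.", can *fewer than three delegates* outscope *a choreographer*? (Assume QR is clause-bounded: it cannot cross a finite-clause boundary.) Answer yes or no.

The target quantifier *fewer than three delegates* is part of the relative clause *who described fewer than three delegates*.
QR out of a relative clause is ruled out by the relative-clause island constraint.
*fewer than three delegates* > *a choreographer* would require crossing that boundary, which is illicit.

No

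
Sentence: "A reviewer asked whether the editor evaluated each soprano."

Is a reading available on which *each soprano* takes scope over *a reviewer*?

Structurally, *each soprano* is inside the embedded question *whether the editor evaluated each soprano*.
Embedded wh-clauses are opaque for QR, so the quantifier stays inside the question.
So *each soprano* cannot raise high enough to outscope *a reviewer*; only the surface ordering *a reviewer* > *each soprano* is available.
(Only the surface reading survives: one fixed reviewer with respect to all the relevant sopranos.)

No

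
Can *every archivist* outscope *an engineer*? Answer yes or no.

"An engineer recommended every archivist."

Yes

*every archivist* and *an engineer* are in the same minimal clause.
With no island boundary between them, the object can take inverse scope over the subject via ordinary QR within the clause.
So *every archivist* > *an engineer* is among the available readings.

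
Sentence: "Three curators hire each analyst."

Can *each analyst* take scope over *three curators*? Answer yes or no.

Both DPs are arguments of the same predicate; there is no clause or island boundary between them.
Clause-internal QR can adjoin the lower DP above the subject, yielding the inverse reading.

Yes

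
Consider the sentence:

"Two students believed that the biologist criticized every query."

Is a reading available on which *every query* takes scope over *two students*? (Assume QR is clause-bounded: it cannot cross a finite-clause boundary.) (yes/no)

Structurally, *every query* is inside the finite complement clause *that the biologist criticized every query*.
Given the clause-boundedness assumption, QR cannot cross the finite CP into the matrix.
The inverse ordering *every query* > *two students* is therefore underivable.

No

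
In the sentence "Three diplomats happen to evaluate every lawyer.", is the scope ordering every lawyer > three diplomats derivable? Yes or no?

Yes

Infinitival complements of raising predicates do not block QR; *every lawyer* and *three diplomats* are effectively clausemates.
With no island boundary between them, the object can take inverse scope over the subject via ordinary QR within the clause.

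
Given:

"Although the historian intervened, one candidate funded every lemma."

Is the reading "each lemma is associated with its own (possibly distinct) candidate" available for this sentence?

That reading corresponds to *every lemma* > *one candidate*.
Although there is an adjunct clause, *every lemma* is in the main clause, not inside the adjunct.
Ordinary QR to a clause-peripheral position gives the wide-scope LF for the lower DP.

Yes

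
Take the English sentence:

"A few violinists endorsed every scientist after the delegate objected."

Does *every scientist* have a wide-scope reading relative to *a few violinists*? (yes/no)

Although there is an adjunct clause, *every scientist* is in the main clause, not inside the adjunct.
With no island boundary between them, the object can take inverse scope over the subject via ordinary QR within the clause.

Yes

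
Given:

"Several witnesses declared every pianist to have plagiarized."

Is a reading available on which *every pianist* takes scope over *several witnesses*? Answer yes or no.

*every pianist* is an ECM subject; ECM complements are not islands, and the embedded quantifier may take matrix scope.
Ordinary QR to a clause-peripheral position gives the wide-scope LF for the lower DP.

Yes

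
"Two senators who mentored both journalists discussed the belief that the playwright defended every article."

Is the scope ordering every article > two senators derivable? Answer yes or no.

No

The DP *every article* is contained in the complex NP *the belief that the playwright defended every article*.
Since the clause is the complement of a nominal head, the CNPC blocks scope extraction.
*every article* > *two senators* would require crossing that boundary, which is illicit.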